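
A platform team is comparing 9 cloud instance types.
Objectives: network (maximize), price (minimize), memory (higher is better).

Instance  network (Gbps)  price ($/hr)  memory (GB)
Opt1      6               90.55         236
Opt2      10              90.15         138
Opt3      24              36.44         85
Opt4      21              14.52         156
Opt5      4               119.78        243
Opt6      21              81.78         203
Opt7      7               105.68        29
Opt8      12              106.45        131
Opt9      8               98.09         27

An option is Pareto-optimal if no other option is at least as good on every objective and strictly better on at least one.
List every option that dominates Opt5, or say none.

none

Opt1: worse on memory (236 vs 243).
Opt2: worse on memory (138 vs 243).
Opt3: worse on memory (85 vs 243).
Opt4: worse on memory (156 vs 243).
Opt6: worse on memory (203 vs 243).
Opt7: worse on memory (29 vs 243).
Opt8: worse on memory (131 vs 243).
Opt9: worse on memory (27 vs 243).
No option dominates Opt5.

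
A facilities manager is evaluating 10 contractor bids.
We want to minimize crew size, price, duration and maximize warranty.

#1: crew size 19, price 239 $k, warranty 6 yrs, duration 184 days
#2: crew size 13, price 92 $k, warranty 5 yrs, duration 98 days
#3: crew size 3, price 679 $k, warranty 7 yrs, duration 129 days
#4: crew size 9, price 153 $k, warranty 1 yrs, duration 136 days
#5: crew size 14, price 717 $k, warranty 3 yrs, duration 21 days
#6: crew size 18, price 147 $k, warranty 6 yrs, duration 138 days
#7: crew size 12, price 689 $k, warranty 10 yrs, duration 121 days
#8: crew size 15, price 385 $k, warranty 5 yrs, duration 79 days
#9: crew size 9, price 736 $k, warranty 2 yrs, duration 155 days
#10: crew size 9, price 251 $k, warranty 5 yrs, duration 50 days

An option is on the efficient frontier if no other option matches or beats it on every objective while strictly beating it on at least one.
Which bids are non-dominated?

#1: dominated by #6 (crew size 18≤19, price 147≤239, warranty 6≥6, duration 138≤184).
#2: not dominated (best price).
#3: not dominated (best crew size).
#4: not dominated.
#5: not dominated (best duration).
#6: not dominated.
#7: not dominated (best warranty).
#8: dominated by #10 (crew size 9≤15, price 251≤385, warranty 5≥5, duration 50≤79).
#9: dominated by #3 (crew size 3≤9, price 679≤736, warranty 7≥2, duration 129≤155).
#10: not dominated.

#2, #3, #4, #5, #6, #7, #10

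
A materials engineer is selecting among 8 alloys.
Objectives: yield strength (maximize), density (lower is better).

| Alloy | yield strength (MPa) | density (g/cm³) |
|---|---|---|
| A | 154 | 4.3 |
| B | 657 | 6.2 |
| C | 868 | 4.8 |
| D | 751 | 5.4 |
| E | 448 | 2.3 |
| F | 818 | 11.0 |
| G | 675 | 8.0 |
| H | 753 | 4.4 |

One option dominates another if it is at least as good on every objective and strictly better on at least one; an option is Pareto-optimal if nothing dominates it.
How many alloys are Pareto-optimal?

3

A: dominated by E (yield strength 448≥154, density 2.3≤4.3).
B: dominated by C (yield strength 868≥657, density 4.8≤6.2).
C: not dominated (best yield strength).
D: dominated by C (yield strength 868≥751, density 4.8≤5.4).
E: not dominated (best density).
F: dominated by C (yield strength 868≥818, density 4.8≤11.0).
G: dominated by C (yield strength 868≥675, density 4.8≤8.0).
H: not dominated.
Pareto-optimal: C, E, H → 3.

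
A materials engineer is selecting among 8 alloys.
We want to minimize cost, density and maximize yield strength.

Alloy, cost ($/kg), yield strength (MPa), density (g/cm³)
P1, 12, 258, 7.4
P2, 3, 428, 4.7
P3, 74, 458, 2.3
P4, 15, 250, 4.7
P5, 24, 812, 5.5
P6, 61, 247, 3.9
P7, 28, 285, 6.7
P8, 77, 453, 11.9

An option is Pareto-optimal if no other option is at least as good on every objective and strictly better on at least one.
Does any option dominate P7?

Yes

P2 vs P7: cost 3≤28, yield strength 428≥285, density 4.7≤6.7 — P2 is at least as good on every objective and strictly better on at least one, so P2 dominates P7.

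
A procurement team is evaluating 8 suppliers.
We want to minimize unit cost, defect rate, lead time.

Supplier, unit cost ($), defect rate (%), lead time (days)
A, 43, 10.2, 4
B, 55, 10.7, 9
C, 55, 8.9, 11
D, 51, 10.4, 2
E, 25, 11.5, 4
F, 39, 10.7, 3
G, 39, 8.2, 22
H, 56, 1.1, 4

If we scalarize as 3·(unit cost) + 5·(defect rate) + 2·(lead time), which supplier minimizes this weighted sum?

E

A: 3·43 + 5·10.2 + 2·4 = 188.0
B: 3·55 + 5·10.7 + 2·9 = 236.5
C: 3·55 + 5·8.9 + 2·11 = 231.5
D: 3·51 + 5·10.4 + 2·2 = 209.0
E: 3·25 + 5·11.5 + 2·4 = 140.5
F: 3·39 + 5·10.7 + 2·3 = 176.5
G: 3·39 + 5·8.2 + 2·22 = 202.0
H: 3·56 + 5·1.1 + 2·4 = 181.5
Lowest: E at 140.5.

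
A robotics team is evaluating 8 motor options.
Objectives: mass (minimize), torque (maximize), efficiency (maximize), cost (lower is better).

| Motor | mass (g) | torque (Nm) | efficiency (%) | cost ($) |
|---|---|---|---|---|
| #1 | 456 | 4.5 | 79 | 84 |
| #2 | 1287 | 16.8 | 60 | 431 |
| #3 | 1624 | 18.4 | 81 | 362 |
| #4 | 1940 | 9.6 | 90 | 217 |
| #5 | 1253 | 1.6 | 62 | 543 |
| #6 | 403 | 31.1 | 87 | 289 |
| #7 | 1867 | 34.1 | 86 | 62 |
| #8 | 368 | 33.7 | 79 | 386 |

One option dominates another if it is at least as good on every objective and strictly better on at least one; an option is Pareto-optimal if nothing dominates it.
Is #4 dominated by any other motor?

No

#1: worse on torque (4.5 vs 9.6).
#2: worse on efficiency (60 vs 90).
#3: worse on efficiency (81 vs 90).
#5: worse on torque (1.6 vs 9.6).
#6: worse on efficiency (87 vs 90).
#7: worse on efficiency (86 vs 90).
#8: worse on efficiency (79 vs 90).
No option is at least as good as #4 on every objective and strictly better on one.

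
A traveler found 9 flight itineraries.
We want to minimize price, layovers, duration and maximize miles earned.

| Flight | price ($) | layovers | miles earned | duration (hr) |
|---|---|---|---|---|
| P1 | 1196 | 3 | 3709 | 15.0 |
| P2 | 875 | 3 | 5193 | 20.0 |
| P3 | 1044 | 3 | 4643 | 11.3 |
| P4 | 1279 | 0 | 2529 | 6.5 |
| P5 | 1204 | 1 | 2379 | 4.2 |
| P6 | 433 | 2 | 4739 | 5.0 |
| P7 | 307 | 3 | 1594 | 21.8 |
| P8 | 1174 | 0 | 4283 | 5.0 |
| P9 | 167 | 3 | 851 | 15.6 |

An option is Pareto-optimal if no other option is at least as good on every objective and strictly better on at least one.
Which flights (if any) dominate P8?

none

P1: worse on price (1196 vs 1174).
P2: worse on layovers (3 vs 0).
P3: worse on layovers (3 vs 0).
P4: worse on price (1279 vs 1174).
P5: worse on price (1204 vs 1174).
P6: worse on layovers (2 vs 0).
P7: worse on layovers (3 vs 0).
P9: worse on layovers (3 vs 0).
No option dominates P8.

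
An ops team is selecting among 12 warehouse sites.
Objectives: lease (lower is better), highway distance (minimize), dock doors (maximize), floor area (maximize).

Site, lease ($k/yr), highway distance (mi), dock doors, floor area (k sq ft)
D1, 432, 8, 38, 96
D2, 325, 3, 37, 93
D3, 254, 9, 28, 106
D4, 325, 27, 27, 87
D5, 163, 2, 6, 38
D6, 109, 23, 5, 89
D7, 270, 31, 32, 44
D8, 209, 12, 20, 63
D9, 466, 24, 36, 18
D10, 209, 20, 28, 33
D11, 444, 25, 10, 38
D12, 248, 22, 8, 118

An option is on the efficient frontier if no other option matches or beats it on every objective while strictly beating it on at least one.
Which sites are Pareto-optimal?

D1: not dominated (best dock doors).
D2: not dominated.
D3: not dominated.
D4: dominated by D2 (lease 325≤325, highway distance 3≤27, dock doors 37≥27, floor area 93≥87).
D5: not dominated (best highway distance).
D6: not dominated (best lease).
D7: not dominated.
D8: not dominated.
D9: dominated by D1 (lease 432≤466, highway distance 8≤24, dock doors 38≥36, floor area 96≥18).
D10: not dominated.
D11: dominated by D1 (lease 432≤444, highway distance 8≤25, dock doors 38≥10, floor area 96≥38).
D12: not dominated (best floor area).

D1, D2, D3, D5, D6, D7, D8, D10, D12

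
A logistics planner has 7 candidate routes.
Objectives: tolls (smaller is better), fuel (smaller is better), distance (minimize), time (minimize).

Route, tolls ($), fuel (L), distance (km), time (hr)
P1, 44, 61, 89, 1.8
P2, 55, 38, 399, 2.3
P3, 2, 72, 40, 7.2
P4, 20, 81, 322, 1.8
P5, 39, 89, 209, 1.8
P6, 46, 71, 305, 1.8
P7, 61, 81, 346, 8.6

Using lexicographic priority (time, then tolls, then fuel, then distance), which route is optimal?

P4

First minimize time: best is 1.8, kept {P1, P4, P5, P6}.
Then minimize tolls: best is 20, kept {P4}.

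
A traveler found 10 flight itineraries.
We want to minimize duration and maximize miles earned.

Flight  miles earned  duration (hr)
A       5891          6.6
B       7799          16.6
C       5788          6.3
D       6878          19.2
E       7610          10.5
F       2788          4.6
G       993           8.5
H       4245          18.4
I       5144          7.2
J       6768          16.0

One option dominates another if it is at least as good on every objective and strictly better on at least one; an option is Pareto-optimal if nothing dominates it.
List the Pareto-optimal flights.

A: not dominated.
B: not dominated (best miles earned).
C: not dominated.
D: dominated by B (miles earned 7799≥6878, duration 16.6≤19.2).
E: not dominated.
F: not dominated (best duration).
G: dominated by A (miles earned 5891≥993, duration 6.6≤8.5).
H: dominated by A (miles earned 5891≥4245, duration 6.6≤18.4).
I: dominated by A (miles earned 5891≥5144, duration 6.6≤7.2).
J: dominated by E (miles earned 7610≥6768, duration 10.5≤16.0).

A, B, C, E, F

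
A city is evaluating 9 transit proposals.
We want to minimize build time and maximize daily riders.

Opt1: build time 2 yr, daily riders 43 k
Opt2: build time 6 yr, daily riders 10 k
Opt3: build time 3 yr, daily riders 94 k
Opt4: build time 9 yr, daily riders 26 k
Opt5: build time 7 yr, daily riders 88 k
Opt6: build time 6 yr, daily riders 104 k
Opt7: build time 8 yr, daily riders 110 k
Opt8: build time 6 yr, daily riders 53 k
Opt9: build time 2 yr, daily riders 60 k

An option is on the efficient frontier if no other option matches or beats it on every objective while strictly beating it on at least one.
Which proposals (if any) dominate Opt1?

Opt9

Opt9: build time 2≤2, daily riders 60≥43 — dominates Opt1.
Others (Opt2, Opt3, Opt4, Opt5, Opt6, Opt7, Opt8) are each worse than Opt1 on at least one objective.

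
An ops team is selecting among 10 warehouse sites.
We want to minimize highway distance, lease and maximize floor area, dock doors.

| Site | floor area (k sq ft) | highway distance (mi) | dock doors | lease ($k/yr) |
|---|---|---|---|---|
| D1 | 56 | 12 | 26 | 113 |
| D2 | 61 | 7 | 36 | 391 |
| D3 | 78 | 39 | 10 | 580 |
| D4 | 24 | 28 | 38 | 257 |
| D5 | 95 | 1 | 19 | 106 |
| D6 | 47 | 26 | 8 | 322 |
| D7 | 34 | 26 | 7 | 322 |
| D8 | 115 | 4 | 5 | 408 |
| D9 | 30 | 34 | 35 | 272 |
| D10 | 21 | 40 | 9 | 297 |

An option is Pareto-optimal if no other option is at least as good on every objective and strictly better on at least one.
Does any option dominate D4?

D1: worse on dock doors (26 vs 38).
D2: worse on dock doors (36 vs 38).
D3: worse on highway distance (39 vs 28).
D5: worse on dock doors (19 vs 38).
D6: worse on dock doors (8 vs 38).
D7: worse on dock doors (7 vs 38).
D8: worse on dock doors (5 vs 38).
D9: worse on highway distance (34 vs 28).
D10: worse on floor area (21 vs 24).
No option is at least as good as D4 on every objective and strictly better on one.

No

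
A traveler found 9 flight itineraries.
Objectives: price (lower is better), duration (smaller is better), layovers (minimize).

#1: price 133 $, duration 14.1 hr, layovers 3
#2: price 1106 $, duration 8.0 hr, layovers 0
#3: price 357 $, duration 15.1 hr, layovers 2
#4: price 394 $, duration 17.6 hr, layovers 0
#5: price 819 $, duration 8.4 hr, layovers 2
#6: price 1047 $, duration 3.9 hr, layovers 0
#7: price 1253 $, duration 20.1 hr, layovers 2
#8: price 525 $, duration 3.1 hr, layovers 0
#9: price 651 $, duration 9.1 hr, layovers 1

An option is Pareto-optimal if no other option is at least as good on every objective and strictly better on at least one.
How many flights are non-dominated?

#1: not dominated (best price).
#2: dominated by #6 (price 1047≤1106, duration 3.9≤8.0, layovers 0≤0).
#3: not dominated.
#4: not dominated.
#5: dominated by #8 (price 525≤819, duration 3.1≤8.4, layovers 0≤2).
#6: dominated by #8 (price 525≤1047, duration 3.1≤3.9, layovers 0≤0).
#7: dominated by #2 (price 1106≤1253, duration 8.0≤20.1, layovers 0≤2).
#8: not dominated (best duration).
#9: dominated by #8 (price 525≤651, duration 3.1≤9.1, layovers 0≤1).
Pareto-optimal: #1, #3, #4, #8 → 4.

4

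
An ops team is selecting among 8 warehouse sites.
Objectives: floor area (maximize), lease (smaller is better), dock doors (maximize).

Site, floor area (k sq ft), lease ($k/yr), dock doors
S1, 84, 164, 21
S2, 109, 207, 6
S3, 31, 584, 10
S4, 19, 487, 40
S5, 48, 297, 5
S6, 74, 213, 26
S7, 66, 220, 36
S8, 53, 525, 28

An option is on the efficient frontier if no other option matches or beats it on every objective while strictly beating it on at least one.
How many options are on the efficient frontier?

S1: not dominated (best lease).
S2: not dominated (best floor area).
S3: dominated by S1 (floor area 84≥31, lease 164≤584, dock doors 21≥10).
S4: not dominated (best dock doors).
S5: dominated by S1 (floor area 84≥48, lease 164≤297, dock doors 21≥5).
S6: not dominated.
S7: not dominated.
S8: dominated by S7 (floor area 66≥53, lease 220≤525, dock doors 36≥28).
Pareto-optimal: S1, S2, S4, S6, S7 → 5.

5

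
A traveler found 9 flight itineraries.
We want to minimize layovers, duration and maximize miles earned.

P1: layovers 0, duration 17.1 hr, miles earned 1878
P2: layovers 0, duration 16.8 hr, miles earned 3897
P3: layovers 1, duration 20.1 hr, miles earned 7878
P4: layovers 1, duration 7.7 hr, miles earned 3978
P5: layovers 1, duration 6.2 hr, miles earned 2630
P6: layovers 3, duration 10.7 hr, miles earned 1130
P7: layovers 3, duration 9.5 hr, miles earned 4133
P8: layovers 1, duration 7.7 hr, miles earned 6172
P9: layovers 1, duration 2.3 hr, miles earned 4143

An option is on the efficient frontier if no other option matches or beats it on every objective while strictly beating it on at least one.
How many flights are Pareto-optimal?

P1: dominated by P2 (layovers 0≤0, duration 16.8≤17.1, miles earned 3897≥1878).
P2: not dominated.
P3: not dominated (best miles earned).
P4: dominated by P8 (layovers 1≤1, duration 7.7≤7.7, miles earned 6172≥3978).
P5: dominated by P9 (layovers 1≤1, duration 2.3≤6.2, miles earned 4143≥2630).
P6: dominated by P4 (layovers 1≤3, duration 7.7≤10.7, miles earned 3978≥1130).
P7: dominated by P8 (layovers 1≤3, duration 7.7≤9.5, miles earned 6172≥4133).
P8: not dominated.
P9: not dominated (best duration).
Pareto-optimal: P2, P3, P8, P9 → 4.

4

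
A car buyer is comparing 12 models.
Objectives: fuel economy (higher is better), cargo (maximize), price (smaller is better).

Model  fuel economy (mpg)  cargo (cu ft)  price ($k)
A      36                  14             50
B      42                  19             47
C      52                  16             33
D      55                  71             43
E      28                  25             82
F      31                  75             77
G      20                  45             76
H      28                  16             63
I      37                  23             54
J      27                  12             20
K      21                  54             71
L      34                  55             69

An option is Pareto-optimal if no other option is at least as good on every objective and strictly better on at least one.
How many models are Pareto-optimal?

4

A: dominated by B (fuel economy 42≥36, cargo 19≥14, price 47≤50).
B: dominated by D (fuel economy 55≥42, cargo 71≥19, price 43≤47).
C: not dominated.
D: not dominated (best fuel economy).
E: dominated by D (fuel economy 55≥28, cargo 71≥25, price 43≤82).
F: not dominated (best cargo).
G: dominated by D (fuel economy 55≥20, cargo 71≥45, price 43≤76).
H: dominated by B (fuel economy 42≥28, cargo 19≥16, price 47≤63).
I: dominated by D (fuel economy 55≥37, cargo 71≥23, price 43≤54).
J: not dominated (best price).
K: dominated by D (fuel economy 55≥21, cargo 71≥54, price 43≤71).
L: dominated by D (fuel economy 55≥34, cargo 71≥55, price 43≤69).
Pareto-optimal: C, D, F, J → 4.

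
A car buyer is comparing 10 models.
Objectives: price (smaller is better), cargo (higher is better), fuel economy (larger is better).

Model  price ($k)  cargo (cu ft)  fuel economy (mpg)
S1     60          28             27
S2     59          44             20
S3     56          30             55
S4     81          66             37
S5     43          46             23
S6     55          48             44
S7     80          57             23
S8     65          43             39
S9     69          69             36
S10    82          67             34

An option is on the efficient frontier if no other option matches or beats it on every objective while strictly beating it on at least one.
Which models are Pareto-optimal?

S3, S4, S5, S6, S9

S1: dominated by S3 (price 56≤60, cargo 30≥28, fuel economy 55≥27).
S2: dominated by S5 (price 43≤59, cargo 46≥44, fuel economy 23≥20).
S3: not dominated (best fuel economy).
S4: not dominated.
S5: not dominated (best price).
S6: not dominated.
S7: dominated by S9 (price 69≤80, cargo 69≥57, fuel economy 36≥23).
S8: dominated by S6 (price 55≤65, cargo 48≥43, fuel economy 44≥39).
S9: not dominated (best cargo).
S10: dominated by S9 (price 69≤82, cargo 69≥67, fuel economy 36≥34).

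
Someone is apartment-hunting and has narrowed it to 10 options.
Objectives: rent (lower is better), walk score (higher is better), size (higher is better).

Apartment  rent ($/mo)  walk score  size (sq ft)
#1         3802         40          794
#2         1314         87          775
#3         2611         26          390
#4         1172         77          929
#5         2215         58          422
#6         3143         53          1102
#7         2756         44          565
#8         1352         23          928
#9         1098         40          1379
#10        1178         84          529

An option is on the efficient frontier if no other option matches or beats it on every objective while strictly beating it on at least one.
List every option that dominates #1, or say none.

#4: rent 1172≤3802, walk score 77≥40, size 929≥794 — dominates #1.
#6: rent 3143≤3802, walk score 53≥40, size 1102≥794 — dominates #1.
#9: rent 1098≤3802, walk score 40≥40, size 1379≥794 — dominates #1.
Others (#2, #3, #5, #7, #8, #10) are each worse than #1 on at least one objective.

#4, #6, #9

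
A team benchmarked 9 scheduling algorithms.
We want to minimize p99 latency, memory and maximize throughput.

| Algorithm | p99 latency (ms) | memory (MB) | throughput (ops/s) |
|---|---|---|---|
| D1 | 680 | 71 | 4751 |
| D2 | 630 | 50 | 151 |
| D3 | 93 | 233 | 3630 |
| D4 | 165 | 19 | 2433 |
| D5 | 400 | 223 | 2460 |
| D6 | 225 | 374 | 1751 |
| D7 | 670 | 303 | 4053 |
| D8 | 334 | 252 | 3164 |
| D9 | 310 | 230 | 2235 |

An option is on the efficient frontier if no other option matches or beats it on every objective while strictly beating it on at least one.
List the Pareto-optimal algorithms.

D1, D3, D4, D5, D7

D1: not dominated (best throughput).
D2: dominated by D4 (p99 latency 165≤630, memory 19≤50, throughput 2433≥151).
D3: not dominated (best p99 latency).
D4: not dominated (best memory).
D5: not dominated.
D6: dominated by D3 (p99 latency 93≤225, memory 233≤374, throughput 3630≥1751).
D7: not dominated.
D8: dominated by D3 (p99 latency 93≤334, memory 233≤252, throughput 3630≥3164).
D9: dominated by D4 (p99 latency 165≤310, memory 19≤230, throughput 2433≥2235).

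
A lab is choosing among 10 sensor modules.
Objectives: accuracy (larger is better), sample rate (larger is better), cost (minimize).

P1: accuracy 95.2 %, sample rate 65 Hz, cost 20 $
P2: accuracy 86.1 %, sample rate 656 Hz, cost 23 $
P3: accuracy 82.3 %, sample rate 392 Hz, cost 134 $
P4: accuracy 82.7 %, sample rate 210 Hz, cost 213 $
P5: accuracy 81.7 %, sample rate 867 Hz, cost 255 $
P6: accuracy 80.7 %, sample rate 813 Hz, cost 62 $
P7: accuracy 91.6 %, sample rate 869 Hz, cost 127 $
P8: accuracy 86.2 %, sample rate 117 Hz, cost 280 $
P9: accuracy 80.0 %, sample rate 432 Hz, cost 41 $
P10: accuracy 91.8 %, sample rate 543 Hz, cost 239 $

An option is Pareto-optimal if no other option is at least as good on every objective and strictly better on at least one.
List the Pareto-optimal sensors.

P1: not dominated (best accuracy).
P2: not dominated.
P3: dominated by P2 (accuracy 86.1≥82.3, sample rate 656≥392, cost 23≤134).
P4: dominated by P2 (accuracy 86.1≥82.7, sample rate 656≥210, cost 23≤213).
P5: dominated by P7 (accuracy 91.6≥81.7, sample rate 869≥867, cost 127≤255).
P6: not dominated.
P7: not dominated (best sample rate).
P8: dominated by P7 (accuracy 91.6≥86.2, sample rate 869≥117, cost 127≤280).
P9: dominated by P2 (accuracy 86.1≥80.0, sample rate 656≥432, cost 23≤41).
P10: not dominated.

P1, P2, P6, P7, P10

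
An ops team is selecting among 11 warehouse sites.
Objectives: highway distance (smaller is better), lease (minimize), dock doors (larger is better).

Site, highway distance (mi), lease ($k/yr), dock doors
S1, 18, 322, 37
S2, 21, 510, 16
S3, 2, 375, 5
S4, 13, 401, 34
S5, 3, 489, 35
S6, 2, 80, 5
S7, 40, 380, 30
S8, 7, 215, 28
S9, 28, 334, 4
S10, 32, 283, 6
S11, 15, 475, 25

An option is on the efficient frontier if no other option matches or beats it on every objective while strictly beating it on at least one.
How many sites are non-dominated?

S1: not dominated (best dock doors).
S2: dominated by S1 (highway distance 18≤21, lease 322≤510, dock doors 37≥16).
S3: dominated by S6 (highway distance 2≤2, lease 80≤375, dock doors 5≥5).
S4: not dominated.
S5: not dominated.
S6: not dominated (best lease).
S7: dominated by S1 (highway distance 18≤40, lease 322≤380, dock doors 37≥30).
S8: not dominated.
S9: dominated by S1 (highway distance 18≤28, lease 322≤334, dock doors 37≥4).
S10: dominated by S8 (highway distance 7≤32, lease 215≤283, dock doors 28≥6).
S11: dominated by S4 (highway distance 13≤15, lease 401≤475, dock doors 34≥25).
Pareto-optimal: S1, S4, S5, S6, S8 → 5.

5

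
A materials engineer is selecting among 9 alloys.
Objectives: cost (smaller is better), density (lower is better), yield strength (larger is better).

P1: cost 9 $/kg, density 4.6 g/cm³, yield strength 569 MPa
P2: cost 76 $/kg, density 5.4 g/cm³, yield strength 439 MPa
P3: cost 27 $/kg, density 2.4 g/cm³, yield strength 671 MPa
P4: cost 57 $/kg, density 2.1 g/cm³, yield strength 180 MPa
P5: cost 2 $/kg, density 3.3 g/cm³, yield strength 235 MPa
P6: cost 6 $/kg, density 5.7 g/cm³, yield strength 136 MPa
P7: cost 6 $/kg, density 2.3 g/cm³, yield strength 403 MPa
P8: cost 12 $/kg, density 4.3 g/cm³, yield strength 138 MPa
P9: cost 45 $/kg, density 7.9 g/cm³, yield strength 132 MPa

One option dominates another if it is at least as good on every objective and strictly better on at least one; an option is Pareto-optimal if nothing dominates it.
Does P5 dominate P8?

Yes

P5 vs P8: cost 2≤12, density 3.3≤4.3, yield strength 235≥138 — P5 is at least as good on every objective with at least one strict improvement.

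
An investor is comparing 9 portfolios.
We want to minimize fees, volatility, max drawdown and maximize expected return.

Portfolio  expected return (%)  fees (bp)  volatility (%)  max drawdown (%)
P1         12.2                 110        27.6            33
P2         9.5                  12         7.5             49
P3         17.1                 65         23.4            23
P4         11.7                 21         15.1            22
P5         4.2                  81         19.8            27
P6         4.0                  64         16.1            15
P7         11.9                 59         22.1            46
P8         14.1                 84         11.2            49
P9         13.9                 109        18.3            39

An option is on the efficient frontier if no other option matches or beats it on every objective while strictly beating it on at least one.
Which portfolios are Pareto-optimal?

P2, P3, P4, P6, P7, P8, P9

P1: dominated by P3 (expected return 17.1≥12.2, fees 65≤110, volatility 23.4≤27.6, max drawdown 23≤33).
P2: not dominated (best fees).
P3: not dominated (best expected return).
P4: not dominated.
P5: dominated by P4 (expected return 11.7≥4.2, fees 21≤81, volatility 15.1≤19.8, max drawdown 22≤27).
P6: not dominated (best max drawdown).
P7: not dominated.
P8: not dominated.
P9: not dominated.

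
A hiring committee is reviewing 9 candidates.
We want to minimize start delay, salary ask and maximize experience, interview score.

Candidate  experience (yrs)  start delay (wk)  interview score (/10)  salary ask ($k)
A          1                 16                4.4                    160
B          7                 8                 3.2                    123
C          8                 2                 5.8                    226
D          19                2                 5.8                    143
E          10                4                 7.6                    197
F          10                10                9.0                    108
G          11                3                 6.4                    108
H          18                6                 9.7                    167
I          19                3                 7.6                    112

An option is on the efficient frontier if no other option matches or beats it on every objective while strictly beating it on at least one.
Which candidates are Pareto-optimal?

D, F, G, H, I

A: dominated by D (experience 19≥1, start delay 2≤16, interview score 5.8≥4.4, salary ask 143≤160).
B: dominated by G (experience 11≥7, start delay 3≤8, interview score 6.4≥3.2, salary ask 108≤123).
C: dominated by D (experience 19≥8, start delay 2≤2, interview score 5.8≥5.8, salary ask 143≤226).
D: not dominated.
E: dominated by I (experience 19≥10, start delay 3≤4, interview score 7.6≥7.6, salary ask 112≤197).
F: not dominated.
G: not dominated.
H: not dominated (best interview score).
I: not dominated.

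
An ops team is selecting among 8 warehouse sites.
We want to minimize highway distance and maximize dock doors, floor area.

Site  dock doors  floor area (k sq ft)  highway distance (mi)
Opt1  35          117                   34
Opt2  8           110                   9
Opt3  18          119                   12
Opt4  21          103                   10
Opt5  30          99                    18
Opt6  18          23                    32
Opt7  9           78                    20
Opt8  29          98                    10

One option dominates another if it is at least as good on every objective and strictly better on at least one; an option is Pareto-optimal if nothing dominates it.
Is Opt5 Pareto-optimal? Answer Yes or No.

Opt1: worse on highway distance (34 vs 18).
Opt2: worse on dock doors (8 vs 30).
Opt3: worse on dock doors (18 vs 30).
Opt4: worse on dock doors (21 vs 30).
Opt6: worse on dock doors (18 vs 30).
Opt7: worse on dock doors (9 vs 30).
Opt8: worse on dock doors (29 vs 30).
No option is at least as good as Opt5 on every objective and strictly better on one.

Yes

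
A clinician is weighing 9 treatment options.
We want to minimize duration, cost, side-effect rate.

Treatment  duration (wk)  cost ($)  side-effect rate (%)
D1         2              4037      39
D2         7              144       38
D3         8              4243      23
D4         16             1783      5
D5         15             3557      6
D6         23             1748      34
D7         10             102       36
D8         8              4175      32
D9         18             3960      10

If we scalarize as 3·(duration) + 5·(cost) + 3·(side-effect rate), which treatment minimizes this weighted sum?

D1: 3·2 + 5·4037 + 3·39 = 20308
D2: 3·7 + 5·144 + 3·38 = 855
D3: 3·8 + 5·4243 + 3·23 = 21308
D4: 3·16 + 5·1783 + 3·5 = 8978
D5: 3·15 + 5·3557 + 3·6 = 17848
D6: 3·23 + 5·1748 + 3·34 = 8911
D7: 3·10 + 5·102 + 3·36 = 648
D8: 3·8 + 5·4175 + 3·32 = 20995
D9: 3·18 + 5·3960 + 3·10 = 19884
Lowest: D7 at 648.

D7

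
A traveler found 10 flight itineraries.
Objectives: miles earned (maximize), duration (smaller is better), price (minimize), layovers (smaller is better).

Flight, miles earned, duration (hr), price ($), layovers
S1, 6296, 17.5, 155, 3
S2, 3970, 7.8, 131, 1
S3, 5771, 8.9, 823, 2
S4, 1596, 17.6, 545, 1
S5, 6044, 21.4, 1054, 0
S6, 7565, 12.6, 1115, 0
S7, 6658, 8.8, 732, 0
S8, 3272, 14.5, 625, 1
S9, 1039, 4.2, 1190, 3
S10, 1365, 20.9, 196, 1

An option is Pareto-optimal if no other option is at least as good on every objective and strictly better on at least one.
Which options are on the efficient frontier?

S1: not dominated.
S2: not dominated (best price).
S3: dominated by S7 (miles earned 6658≥5771, duration 8.8≤8.9, price 732≤823, layovers 0≤2).
S4: dominated by S2 (miles earned 3970≥1596, duration 7.8≤17.6, price 131≤545, layovers 1≤1).
S5: dominated by S7 (miles earned 6658≥6044, duration 8.8≤21.4, price 732≤1054, layovers 0≤0).
S6: not dominated (best miles earned).
S7: not dominated.
S8: dominated by S2 (miles earned 3970≥3272, duration 7.8≤14.5, price 131≤625, layovers 1≤1).
S9: not dominated (best duration).
S10: dominated by S2 (miles earned 3970≥1365, duration 7.8≤20.9, price 131≤196, layovers 1≤1).

S1, S2, S6, S7, S9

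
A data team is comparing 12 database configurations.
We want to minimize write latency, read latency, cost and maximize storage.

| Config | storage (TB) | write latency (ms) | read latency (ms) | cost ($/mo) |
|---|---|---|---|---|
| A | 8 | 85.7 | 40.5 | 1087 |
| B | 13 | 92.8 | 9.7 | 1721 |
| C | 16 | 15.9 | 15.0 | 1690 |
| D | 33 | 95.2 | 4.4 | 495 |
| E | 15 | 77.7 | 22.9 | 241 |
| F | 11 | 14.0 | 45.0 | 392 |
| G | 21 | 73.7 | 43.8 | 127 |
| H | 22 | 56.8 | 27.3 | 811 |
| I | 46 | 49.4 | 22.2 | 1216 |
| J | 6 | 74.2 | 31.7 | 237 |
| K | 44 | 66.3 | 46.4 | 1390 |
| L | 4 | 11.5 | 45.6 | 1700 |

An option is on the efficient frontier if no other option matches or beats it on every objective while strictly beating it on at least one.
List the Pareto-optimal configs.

B, C, D, E, F, G, H, I, J, L

A: dominated by E (storage 15≥8, write latency 77.7≤85.7, read latency 22.9≤40.5, cost 241≤1087).
B: not dominated.
C: not dominated.
D: not dominated (best read latency).
E: not dominated.
F: not dominated.
G: not dominated (best cost).
H: not dominated.
I: not dominated (best storage).
J: not dominated.
K: dominated by I (storage 46≥44, write latency 49.4≤66.3, read latency 22.2≤46.4, cost 1216≤1390).
L: not dominated (best write latency).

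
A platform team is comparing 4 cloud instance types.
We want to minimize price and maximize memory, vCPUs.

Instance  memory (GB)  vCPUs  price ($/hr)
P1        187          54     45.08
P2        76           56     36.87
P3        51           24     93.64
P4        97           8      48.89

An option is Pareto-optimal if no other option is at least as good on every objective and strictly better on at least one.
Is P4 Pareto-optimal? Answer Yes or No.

P1 vs P4: memory 187≥97, vCPUs 54≥8, price 45.08≤48.89 — P1 is at least as good on every objective and strictly better on at least one, so P1 dominates P4.

No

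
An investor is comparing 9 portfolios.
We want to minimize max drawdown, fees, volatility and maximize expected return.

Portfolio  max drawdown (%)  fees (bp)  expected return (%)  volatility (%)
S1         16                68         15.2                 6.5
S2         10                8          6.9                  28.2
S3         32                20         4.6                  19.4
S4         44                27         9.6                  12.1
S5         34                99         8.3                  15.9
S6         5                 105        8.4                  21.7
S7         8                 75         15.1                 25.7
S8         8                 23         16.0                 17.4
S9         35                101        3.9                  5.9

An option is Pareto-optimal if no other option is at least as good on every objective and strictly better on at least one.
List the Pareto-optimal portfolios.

S1, S2, S3, S4, S6, S8, S9

S1: not dominated.
S2: not dominated (best fees).
S3: not dominated.
S4: not dominated.
S5: dominated by S1 (max drawdown 16≤34, fees 68≤99, expected return 15.2≥8.3, volatility 6.5≤15.9).
S6: not dominated (best max drawdown).
S7: dominated by S8 (max drawdown 8≤8, fees 23≤75, expected return 16.0≥15.1, volatility 17.4≤25.7).
S8: not dominated (best expected return).
S9: not dominated (best volatility).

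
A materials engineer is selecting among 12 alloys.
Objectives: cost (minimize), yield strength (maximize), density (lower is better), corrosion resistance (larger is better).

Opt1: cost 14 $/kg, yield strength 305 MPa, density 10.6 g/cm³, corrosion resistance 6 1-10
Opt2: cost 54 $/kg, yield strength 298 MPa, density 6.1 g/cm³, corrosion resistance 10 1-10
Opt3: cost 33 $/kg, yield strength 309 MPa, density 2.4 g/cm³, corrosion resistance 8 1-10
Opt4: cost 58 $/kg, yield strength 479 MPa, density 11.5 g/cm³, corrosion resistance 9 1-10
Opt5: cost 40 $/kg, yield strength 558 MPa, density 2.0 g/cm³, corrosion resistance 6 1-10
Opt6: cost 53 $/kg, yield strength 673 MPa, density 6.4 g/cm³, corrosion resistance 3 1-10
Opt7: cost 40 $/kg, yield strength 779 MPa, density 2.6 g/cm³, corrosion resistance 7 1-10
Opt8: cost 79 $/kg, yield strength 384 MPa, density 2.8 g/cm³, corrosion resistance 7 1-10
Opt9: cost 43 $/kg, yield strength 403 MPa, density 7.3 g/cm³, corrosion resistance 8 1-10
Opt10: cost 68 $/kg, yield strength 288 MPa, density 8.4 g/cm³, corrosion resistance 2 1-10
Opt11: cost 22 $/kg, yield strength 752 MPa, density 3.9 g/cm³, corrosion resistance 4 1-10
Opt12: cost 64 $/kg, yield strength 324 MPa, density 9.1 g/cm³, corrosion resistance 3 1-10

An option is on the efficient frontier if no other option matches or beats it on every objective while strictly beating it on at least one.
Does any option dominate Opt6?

Opt7 vs Opt6: cost 40≤53, yield strength 779≥673, density 2.6≤6.4, corrosion resistance 7≥3 — Opt7 is at least as good on every objective and strictly better on at least one, so Opt7 dominates Opt6.

Yes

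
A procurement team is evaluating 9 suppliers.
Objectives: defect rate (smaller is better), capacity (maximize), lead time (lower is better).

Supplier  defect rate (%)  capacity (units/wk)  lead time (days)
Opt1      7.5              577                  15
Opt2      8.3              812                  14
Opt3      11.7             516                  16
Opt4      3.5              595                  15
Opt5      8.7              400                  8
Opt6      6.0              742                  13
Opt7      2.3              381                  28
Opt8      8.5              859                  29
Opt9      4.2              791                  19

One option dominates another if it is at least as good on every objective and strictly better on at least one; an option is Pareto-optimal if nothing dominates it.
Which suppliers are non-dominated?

Opt1: dominated by Opt4 (defect rate 3.5≤7.5, capacity 595≥577, lead time 15≤15).
Opt2: not dominated.
Opt3: dominated by Opt1 (defect rate 7.5≤11.7, capacity 577≥516, lead time 15≤16).
Opt4: not dominated.
Opt5: not dominated (best lead time).
Opt6: not dominated.
Opt7: not dominated (best defect rate).
Opt8: not dominated (best capacity).
Opt9: not dominated.

Opt2, Opt4, Opt5, Opt6, Opt7, Opt8, Opt9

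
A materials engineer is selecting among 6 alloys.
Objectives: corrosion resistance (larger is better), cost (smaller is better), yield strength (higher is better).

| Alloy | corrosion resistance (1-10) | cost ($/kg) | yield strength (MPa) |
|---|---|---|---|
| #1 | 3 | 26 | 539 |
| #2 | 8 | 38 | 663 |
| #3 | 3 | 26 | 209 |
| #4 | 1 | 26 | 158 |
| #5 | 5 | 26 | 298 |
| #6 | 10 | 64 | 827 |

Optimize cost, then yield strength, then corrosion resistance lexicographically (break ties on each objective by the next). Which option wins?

#1

First minimize cost: best is 26, kept {#1, #3, #4, #5}.
Then maximize yield strength: best is 539, kept {#1}.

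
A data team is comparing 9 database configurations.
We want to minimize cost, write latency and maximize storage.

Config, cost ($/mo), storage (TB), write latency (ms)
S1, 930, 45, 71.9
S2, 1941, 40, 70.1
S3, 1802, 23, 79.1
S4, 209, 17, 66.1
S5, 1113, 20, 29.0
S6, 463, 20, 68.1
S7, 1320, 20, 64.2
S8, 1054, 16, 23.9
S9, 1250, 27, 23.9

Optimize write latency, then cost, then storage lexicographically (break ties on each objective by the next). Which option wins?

First minimize write latency: best is 23.9, kept {S8, S9}.
Then minimize cost: best is 1054, kept {S8}.

S8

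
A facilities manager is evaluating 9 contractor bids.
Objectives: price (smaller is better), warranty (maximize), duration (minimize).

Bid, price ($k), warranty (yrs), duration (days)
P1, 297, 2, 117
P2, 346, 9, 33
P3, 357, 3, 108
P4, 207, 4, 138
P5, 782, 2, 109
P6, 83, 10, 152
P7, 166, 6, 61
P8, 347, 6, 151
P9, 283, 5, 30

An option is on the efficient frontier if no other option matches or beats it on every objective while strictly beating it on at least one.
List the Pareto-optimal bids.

P1: dominated by P7 (price 166≤297, warranty 6≥2, duration 61≤117).
P2: not dominated.
P3: dominated by P2 (price 346≤357, warranty 9≥3, duration 33≤108).
P4: dominated by P7 (price 166≤207, warranty 6≥4, duration 61≤138).
P5: dominated by P2 (price 346≤782, warranty 9≥2, duration 33≤109).
P6: not dominated (best price).
P7: not dominated.
P8: dominated by P2 (price 346≤347, warranty 9≥6, duration 33≤151).
P9: not dominated (best duration).

P2, P6, P7, P9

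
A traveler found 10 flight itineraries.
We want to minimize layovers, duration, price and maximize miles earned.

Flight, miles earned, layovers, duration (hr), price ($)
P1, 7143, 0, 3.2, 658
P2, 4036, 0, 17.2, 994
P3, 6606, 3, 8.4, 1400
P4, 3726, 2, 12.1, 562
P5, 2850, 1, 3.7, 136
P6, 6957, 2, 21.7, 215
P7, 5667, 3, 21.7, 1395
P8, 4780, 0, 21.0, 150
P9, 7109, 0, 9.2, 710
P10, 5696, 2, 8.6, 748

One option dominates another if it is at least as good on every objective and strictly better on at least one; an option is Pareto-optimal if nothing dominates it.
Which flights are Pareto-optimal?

P1: not dominated (best miles earned).
P2: dominated by P1 (miles earned 7143≥4036, layovers 0≤0, duration 3.2≤17.2, price 658≤994).
P3: dominated by P1 (miles earned 7143≥6606, layovers 0≤3, duration 3.2≤8.4, price 658≤1400).
P4: not dominated.
P5: not dominated (best price).
P6: not dominated.
P7: dominated by P1 (miles earned 7143≥5667, layovers 0≤3, duration 3.2≤21.7, price 658≤1395).
P8: not dominated.
P9: dominated by P1 (miles earned 7143≥7109, layovers 0≤0, duration 3.2≤9.2, price 658≤710).
P10: dominated by P1 (miles earned 7143≥5696, layovers 0≤2, duration 3.2≤8.6, price 658≤748).

P1, P4, P5, P6, P8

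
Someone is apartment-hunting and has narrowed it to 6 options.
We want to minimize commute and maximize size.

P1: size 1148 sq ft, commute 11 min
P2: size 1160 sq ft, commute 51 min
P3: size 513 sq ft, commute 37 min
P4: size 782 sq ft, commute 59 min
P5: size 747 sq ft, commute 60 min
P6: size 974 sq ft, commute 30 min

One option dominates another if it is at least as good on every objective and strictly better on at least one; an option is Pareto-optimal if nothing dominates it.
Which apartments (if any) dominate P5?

P1: size 1148≥747, commute 11≤60 — dominates P5.
P2: size 1160≥747, commute 51≤60 — dominates P5.
P4: size 782≥747, commute 59≤60 — dominates P5.
P6: size 974≥747, commute 30≤60 — dominates P5.
Others (P3) are each worse than P5 on at least one objective.

P1, P2, P4, P6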